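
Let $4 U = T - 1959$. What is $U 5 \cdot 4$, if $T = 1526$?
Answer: $-2165$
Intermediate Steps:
$U = - \frac{433}{4}$ ($U = \frac{1526 - 1959}{4} = \frac{1}{4} \left(-433\right) = - \frac{433}{4} \approx -108.25$)
$U 5 \cdot 4 = - \frac{433 \cdot 5 \cdot 4}{4} = \left(- \frac{433}{4}\right) 20 = -2165$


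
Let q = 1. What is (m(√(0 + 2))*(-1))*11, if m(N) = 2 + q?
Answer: -33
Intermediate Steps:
m(N) = 3 (m(N) = 2 + 1 = 3)
(m(√(0 + 2))*(-1))*11 = (3*(-1))*11 = -3*11 = -33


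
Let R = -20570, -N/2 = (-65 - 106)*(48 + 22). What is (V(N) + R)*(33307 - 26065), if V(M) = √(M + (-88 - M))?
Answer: -148967940 + 14484*I*√22 ≈ -1.4897e+8 + 67936.0*I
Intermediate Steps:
N = 23940 (N = -2*(-65 - 106)*(48 + 22) = -(-342)*70 = -2*(-11970) = 23940)
V(M) = 2*I*√22 (V(M) = √(-88) = 2*I*√22)
(V(N) + R)*(33307 - 26065) = (2*I*√22 - 20570)*(33307 - 26065) = (-20570 + 2*I*√22)*7242 = -148967940 + 14484*I*√22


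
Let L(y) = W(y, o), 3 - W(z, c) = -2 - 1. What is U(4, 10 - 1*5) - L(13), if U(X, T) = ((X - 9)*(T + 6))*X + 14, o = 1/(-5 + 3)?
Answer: -212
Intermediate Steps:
o = -½ (o = 1/(-2) = -½ ≈ -0.50000)
W(z, c) = 6 (W(z, c) = 3 - (-2 - 1) = 3 - 1*(-3) = 3 + 3 = 6)
U(X, T) = 14 + X*(-9 + X)*(6 + T) (U(X, T) = ((-9 + X)*(6 + T))*X + 14 = X*(-9 + X)*(6 + T) + 14 = 14 + X*(-9 + X)*(6 + T))
L(y) = 6
U(4, 10 - 1*5) - L(13) = (14 - 54*4 + 6*4² + (10 - 1*5)*4² - 9*(10 - 1*5)*4) - 1*6 = (14 - 216 + 6*16 + (10 - 5)*16 - 9*(10 - 5)*4) - 6 = (14 - 216 + 96 + 5*16 - 9*5*4) - 6 = (14 - 216 + 96 + 80 - 180) - 6 = -206 - 6 = -212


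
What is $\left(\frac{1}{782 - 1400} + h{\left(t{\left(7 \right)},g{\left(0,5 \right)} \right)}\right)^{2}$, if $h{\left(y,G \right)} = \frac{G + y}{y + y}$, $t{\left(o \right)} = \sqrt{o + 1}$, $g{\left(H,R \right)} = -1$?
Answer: $\frac{854393}{3055392} - \frac{77 \sqrt{2}}{618} \approx 0.10343$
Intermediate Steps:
$t{\left(o \right)} = \sqrt{1 + o}$
$h{\left(y,G \right)} = \frac{G + y}{2 y}$
$\left(\frac{1}{782 - 1400} + h{\left(t{\left(7 \right)},g{\left(0,5 \right)} \right)}\right)^{2} = \left(\frac{1}{782 - 1400} + \frac{-1 + \sqrt{1 + 7}}{2 \sqrt{1 + 7}}\right)^{2} = \left(\frac{1}{-618} + \frac{-1 + \sqrt{8}}{2 \sqrt{8}}\right)^{2} = \left(- \frac{1}{618} + \frac{-1 + 2 \sqrt{2}}{2 \cdot 2 \sqrt{2}}\right)^{2} = \left(- \frac{1}{618} + \frac{\frac{\sqrt{2}}{4} \left(-1 + 2 \sqrt{2}\right)}{2}\right)^{2} = \left(- \frac{1}{618} + \frac{\sqrt{2} \left(-1 + 2 \sqrt{2}\right)}{8}\right)^{2}$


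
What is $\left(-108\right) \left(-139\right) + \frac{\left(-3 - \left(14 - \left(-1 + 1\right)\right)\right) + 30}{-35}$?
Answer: $\frac{525407}{35} \approx 15012.0$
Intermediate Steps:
$\left(-108\right) \left(-139\right) + \frac{\left(-3 - \left(14 - \left(-1 + 1\right)\right)\right) + 30}{-35} = 15012 + \left(\left(-3 - \left(14 - 0\right)\right) + 30\right) \left(- \frac{1}{35}\right) = 15012 + \left(\left(-3 - \left(14 + 0\right)\right) + 30\right) \left(- \frac{1}{35}\right) = 15012 + \left(\left(-3 - 14\right) + 30\right) \left(- \frac{1}{35}\right) = 15012 + \left(-17 + 30\right) \left(- \frac{1}{35}\right) = 15012 + 13 \left(- \frac{1}{35}\right) = 15012 - \frac{13}{35} = \frac{525407}{35}$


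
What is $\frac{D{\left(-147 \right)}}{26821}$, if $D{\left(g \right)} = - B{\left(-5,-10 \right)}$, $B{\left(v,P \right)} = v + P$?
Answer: $\frac{15}{26821} \approx 0.00055926$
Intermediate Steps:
$B{\left(v,P \right)} = P + v$
$D{\left(g \right)} = 15$ ($D{\left(g \right)} = - (-10 - 5) = \left(-1\right) \left(-15\right) = 15$)
$\frac{D{\left(-147 \right)}}{26821} = \frac{15}{26821}$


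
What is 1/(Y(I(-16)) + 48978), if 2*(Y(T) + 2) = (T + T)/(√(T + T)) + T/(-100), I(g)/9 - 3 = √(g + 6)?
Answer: 200/(9795173 - 9*I*√10 + 300*√2*√(3 + I*√10)) ≈ 2.0417e-5 - 6.6955e-10*I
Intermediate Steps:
I(g) = 27 + 9*√(6 + g) (I(g) = 27 + 9*√(g + 6) = 27 + 9*√(6 + g))
Y(T) = -2 - T/200 + √2*√T/2 (Y(T) = -2 + ((T + T)/(√(T + T)) + T/(-100))/2 = -2 + ((2*T)/(√(2*T)) + T*(-1/100))/2 = -2 + ((2*T)/((√2*√T)) - T/100)/2 = -2 + ((2*T)*(√2/(2*√T)) - T/100)/2 = -2 + (√2*√T - T/100)/2 = -2 + (-T/100 + √2*√T)/2 = -2 + (-T/200 + √2*√T/2) = -2 - T/200 + √2*√T/2)
1/(Y(I(-16)) + 48978) = 1/((-2 - (27 + 9*√(6 - 16))/200 + √2*√(27 + 9*√(6 - 16))/2) + 48978) = 1/((-2 - (27 + 9*√(-10))/200 + √2*√(27 + 9*√(-10))/2) + 48978) = 1/((-2 - (27 + 9*(I*√10))/200 + √2*√(27 + 9*(I*√10))/2) + 48978) = 1/((-2 - (27 + 9*I*√10)/200 + √2*√(27 + 9*I*√10)/2) + 48978) = 1/((-2 + (-27/200 - 9*I*√10/200) + √2*√(27 + 9*I*√10)/2) + 48978) = 1/((-427/200 + √2*√(27 + 9*I*√10)/2 - 9*I*√10/200) + 48978) = 1/(9795173/200 + √2*√(27 + 9*I*√10)/2 - 9*I*√10/200)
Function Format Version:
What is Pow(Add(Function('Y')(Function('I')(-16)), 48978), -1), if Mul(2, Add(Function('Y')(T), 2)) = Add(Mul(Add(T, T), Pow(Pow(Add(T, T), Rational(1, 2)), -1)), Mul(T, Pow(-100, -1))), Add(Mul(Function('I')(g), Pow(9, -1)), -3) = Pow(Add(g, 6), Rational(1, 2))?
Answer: Mul(200, Pow(Add(9795173, Mul(-9, I, Pow(10, Rational(1, 2))), Mul(300, Pow(2, Rational(1, 2)), Pow(Add(3, Mul(I, Pow(10, Rational(1, 2)))), Rational(1, 2)))), -1)) ≈ Add(2.0417e-5, Mul(-6.6955e-10, I))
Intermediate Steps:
Function('I')(g) = Add(27, Mul(9, Pow(Add(6, g), Rational(1, 2)))) (Function('I')(g) = Add(27, Mul(9, Pow(Add(g, 6), Rational(1, 2)))) = Add(27, Mul(9, Pow(Add(6, g), Rational(1, 2)))))
Function('Y')(T) = Add(-2, Mul(Rational(-1, 200), T), Mul(Rational(1, 2), Pow(2, Rational(1, 2)), Pow(T, Rational(1, 2)))) (Function('Y')(T) = Add(-2, Mul(Rational(1, 2), Add(Mul(Add(T, T), Pow(Pow(Add(T, T), Rational(1, 2)), -1)), Mul(T, Pow(-100, -1))))) = Add(-2, Mul(Rational(1, 2), Add(Mul(Mul(2, T), Pow(Pow(Mul(2, T), Rational(1, 2)), -1)), Mul(T, Rational(-1, 100))))) = Add(-2, Mul(Rational(1, 2), Add(Mul(Mul(2, T), Pow(Mul(Pow(2, Rational(1, 2)), Pow(T, Rational(1, 2))), -1)), Mul(Rational(-1, 100), T)))) = Add(-2, Mul(Rational(1, 2), Add(Mul(Mul(2, T), Mul(Rational(1, 2), Pow(2, Rational(1, 2)), Pow(T, Rational(-1, 2)))), Mul(Rational(-1, 100), T)))) = Add(-2, Mul(Rational(1, 2), Add(Mul(Pow(2, Rational(1, 2)), Pow(T, Rational(1, 2))), Mul(Rational(-1, 100), T)))) = Add(-2, Mul(Rational(1, 2), Add(Mul(Rational(-1, 100), T), Mul(Pow(2, Rational(1, 2)), Pow(T, Rational(1, 2)))))) = Add(-2, Add(Mul(Rational(-1, 200), T), Mul(Rational(1, 2), Pow(2, Rational(1, 2)), Pow(T, Rational(1, 2))))) = Add(-2, Mul(Rational(-1, 200), T), Mul(Rational(1, 2), Pow(2, Rational(1, 2)), Pow(T, Rational(1, 2)))))
Pow(Add(Function('Y')(Function('I')(-16)), 48978), -1) = Pow(Add(Add(-2, Mul(Rational(-1, 200), Add(27, Mul(9, Pow(Add(6, -16), Rational(1, 2))))), Mul(Rational(1, 2), Pow(2, Rational(1, 2)), Pow(Add(27, Mul(9, Pow(Add(6, -16), Rational(1, 2)))), Rational(1, 2)))), 48978), -1) = Pow(Add(Add(-2, Mul(Rational(-1, 200), Add(27, Mul(9, Pow(-10, Rational(1, 2))))), Mul(Rational(1, 2), Pow(2, Rational(1, 2)), Pow(Add(27, Mul(9, Pow(-10, Rational(1, 2)))), Rational(1, 2)))), 48978), -1) = Pow(Add(Add(-2, Mul(Rational(-1, 200), Add(27, Mul(9, Mul(I, Pow(10, Rational(1, 2)))))), Mul(Rational(1, 2), Pow(2, Rational(1, 2)), Pow(Add(27, Mul(9, Mul(I, Pow(10, Rational(1, 2))))), Rational(1, 2)))), 48978), -1) = Pow(Add(Add(-2, Mul(Rational(-1, 200), Add(27, Mul(9, I, Pow(10, Rational(1, 2))))), Mul(Rational(1, 2), Pow(2, Rational(1, 2)), Pow(Add(27, Mul(9, I, Pow(10, Rational(1, 2)))), Rational(1, 2)))), 48978), -1) = Pow(Add(Add(-2, Add(Rational(-27, 200), Mul(Rational(-9, 200), I, Pow(10, Rational(1, 2)))), Mul(Rational(1, 2), Pow(2, Rational(1, 2)), Pow(Add(27, Mul(9, I, Pow(10, Rational(1, 2)))), Rational(1, 2)))), 48978), -1) = Pow(Add(Add(Rational(-427, 200), Mul(Rational(1, 2), Pow(2, Rational(1, 2)), Pow(Add(27, Mul(9, I, Pow(10, Rational(1, 2)))), Rational(1, 2))), Mul(Rational(-9, 200), I, Pow(10, Rational(1, 2)))), 48978), -1) = Pow(Add(Rational(9795173, 200), Mul(Rational(1, 2), Pow(2, Rational(1, 2)), Pow(Add(27, Mul(9, I, Pow(10, Rational(1, 2)))), Rational(1, 2))), Mul(Rational(-9, 200), I, Pow(10, Rational(1, 2)))), -1)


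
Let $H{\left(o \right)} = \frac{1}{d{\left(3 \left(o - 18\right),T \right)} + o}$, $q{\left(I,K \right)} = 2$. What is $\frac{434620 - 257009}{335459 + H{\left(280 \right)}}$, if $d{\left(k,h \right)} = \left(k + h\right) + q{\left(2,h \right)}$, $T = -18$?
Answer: $\frac{186491550}{352231951} \approx 0.52946$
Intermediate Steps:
$d{\left(k,h \right)} = 2 + h + k$ ($d{\left(k,h \right)} = \left(k + h\right) + 2 = \left(h + k\right) + 2 = 2 + h + k$)
$H{\left(o \right)} = \frac{1}{-70 + 4 o}$ ($H{\left(o \right)} = \frac{1}{\left(2 - 18 + 3 \left(o - 18\right)\right) + o} = \frac{1}{\left(2 - 18 + 3 \left(-18 + o\right)\right) + o} = \frac{1}{\left(2 - 18 + \left(-54 + 3 o\right)\right) + o} = \frac{1}{\left(-70 + 3 o\right) + o} = \frac{1}{-70 + 4 o}$)
$\frac{434620 - 257009}{335459 + H{\left(280 \right)}} = \frac{434620 - 257009}{335459 + \frac{1}{2 \left(-35 + 2 \cdot 280\right)}} = \frac{177611}{335459 + \frac{1}{2 \left(-35 + 560\right)}} = \frac{177611}{335459 + \frac{1}{2 \cdot 525}} = \frac{177611}{335459 + \frac{1}{2} \cdot \frac{1}{525}} = \frac{177611}{335459 + \frac{1}{1050}} = \frac{177611}{\frac{352231951}{1050}} = 177611 \cdot \frac{1050}{352231951} = \frac{186491550}{352231951}$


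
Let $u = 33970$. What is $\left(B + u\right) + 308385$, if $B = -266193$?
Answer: $76162$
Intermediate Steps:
$\left(B + u\right) + 308385 = \left(-266193 + 33970\right) + 308385 = -232223 + 308385 = 76162$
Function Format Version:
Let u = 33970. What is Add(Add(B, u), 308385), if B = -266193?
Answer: 76162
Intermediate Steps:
Add(Add(B, u), 308385) = Add(Add(-266193, 33970), 308385) = Add(-232223, 308385) = 76162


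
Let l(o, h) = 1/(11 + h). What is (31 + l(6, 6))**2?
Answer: 278784/289 ≈ 964.65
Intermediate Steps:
(31 + l(6, 6))**2 = (31 + 1/(11 + 6))**2 = (31 + 1/17)**2 = (528/17)**2 = 278784/289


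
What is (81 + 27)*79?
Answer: 8532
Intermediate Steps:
(81 + 27)*79 = 108*79 = 8532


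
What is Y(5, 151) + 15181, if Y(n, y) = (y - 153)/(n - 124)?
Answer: 1806541/119 ≈ 15181.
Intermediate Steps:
Y(n, y) = (-153 + y)/(-124 + n)
Y(5, 151) + 15181 = (-153 + 151)/(-124 + 5) + 15181 = -2/(-119) + 15181 = -1/119*(-2) + 15181 = 2/119 + 15181 = 1806541/119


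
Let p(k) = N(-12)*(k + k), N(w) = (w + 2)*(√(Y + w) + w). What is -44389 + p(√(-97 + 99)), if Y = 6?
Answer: -44389 + 20*√2*(12 - I*√6) ≈ -44050.0 - 69.282*I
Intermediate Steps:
N(w) = (2 + w)*(w + √(6 + w)) (N(w) = (w + 2)*(√(6 + w) + w) = (2 + w)*(w + √(6 + w)))
p(k) = 2*k*(120 - 10*I*√6) (p(k) = ((-12)² + 2*(-12) + 2*√(6 - 12) - 12*√(6 - 12))*(k + k) = (144 - 24 + 2*√(-6) - 12*I*√6)*(2*k) = (144 - 24 + 2*(I*√6) - 12*I*√6)*(2*k) = (144 - 24 + 2*I*√6 - 12*I*√6)*(2*k) = (120 - 10*I*√6)*(2*k) = 2*k*(120 - 10*I*√6))
-44389 + p(√(-97 + 99)) = -44389 + 20*√(-97 + 99)*(12 - I*√6) = -44389 + 20*√2*(12 - I*√6)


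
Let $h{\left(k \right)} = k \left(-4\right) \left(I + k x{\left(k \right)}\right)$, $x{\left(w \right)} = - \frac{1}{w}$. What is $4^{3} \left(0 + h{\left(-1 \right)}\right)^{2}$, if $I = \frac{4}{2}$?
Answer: $1024$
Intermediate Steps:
$I = 2$ ($I = 4 \cdot \frac{1}{2} = 2$)
$h{\left(k \right)} = - 4 k$ ($h{\left(k \right)} = k \left(-4\right) \left(2 + k \left(- \frac{1}{k}\right)\right) = - 4 k \left(2 - 1\right) = - 4 k 1 = - 4 k$)
$4^{3} \left(0 + h{\left(-1 \right)}\right)^{2} = 4^{3} \left(0 - -4\right)^{2} = 64 \left(0 + 4\right)^{2} = 64 \cdot 4^{2} = 64 \cdot 16 = 1024$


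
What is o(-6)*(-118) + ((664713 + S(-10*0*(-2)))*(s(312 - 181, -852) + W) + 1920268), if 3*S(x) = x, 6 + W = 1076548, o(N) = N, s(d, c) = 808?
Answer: 716130471526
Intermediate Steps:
W = 1076542 (W = -6 + 1076548 = 1076542)
S(x) = x/3
o(-6)*(-118) + ((664713 + S(-10*0*(-2)))*(s(312 - 181, -852) + W) + 1920268) = -6*(-118) + ((664713 + (-10*0*(-2))/3)*(808 + 1076542) + 1920268) = 708 + ((664713 + (0*(-2))/3)*1077350 + 1920268) = 708 + ((664713 + (⅓)*0)*1077350 + 1920268) = 708 + ((664713 + 0)*1077350 + 1920268) = 708 + (664713*1077350 + 1920268) = 708 + (716128550550 + 1920268) = 708 + 716130470818 = 716130471526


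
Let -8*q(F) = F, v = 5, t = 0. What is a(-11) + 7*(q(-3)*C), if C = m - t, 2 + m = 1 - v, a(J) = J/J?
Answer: -59/4 ≈ -14.750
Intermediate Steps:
q(F) = -F/8
a(J) = 1
m = -6 (m = -2 + (1 - 1*5) = -2 + (1 - 5) = -2 - 4 = -6)
C = -6 (C = -6 - 1*0 = -6 + 0 = -6)
a(-11) + 7*(q(-3)*C) = 1 + 7*(-⅛*(-3)*(-6)) = 1 + 7*((3/8)*(-6)) = 1 + 7*(-9/4) = 1 - 63/4 = -59/4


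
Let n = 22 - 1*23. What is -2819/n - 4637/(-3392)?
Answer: 9566685/3392 ≈ 2820.4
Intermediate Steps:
n = -1 (n = 22 - 23 = -1)
-2819/n - 4637/(-3392) = -2819/(-1) - 4637/(-3392) = -2819*(-1) - 4637*(-1/3392) = 2819 + 4637/3392 = 9566685/3392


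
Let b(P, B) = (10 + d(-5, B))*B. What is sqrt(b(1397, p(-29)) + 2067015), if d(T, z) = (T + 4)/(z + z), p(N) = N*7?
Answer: sqrt(8259938)/2 ≈ 1437.0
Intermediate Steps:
p(N) = 7*N
d(T, z) = (4 + T)/(2*z) (d(T, z) = (4 + T)/((2*z)) = (4 + T)*(1/(2*z)) = (4 + T)/(2*z))
b(P, B) = B*(10 - 1/(2*B)) (b(P, B) = (10 + (4 - 5)/(2*B))*B = (10 + (1/2)*(-1)/B)*B = (10 - 1/(2*B))*B = B*(10 - 1/(2*B)))
sqrt(b(1397, p(-29)) + 2067015) = sqrt((-1/2 + 10*(7*(-29))) + 2067015) = sqrt((-1/2 + 10*(-203)) + 2067015) = sqrt((-1/2 - 2030) + 2067015) = sqrt(-4061/2 + 2067015) = sqrt(4129969/2) = sqrt(8259938)/2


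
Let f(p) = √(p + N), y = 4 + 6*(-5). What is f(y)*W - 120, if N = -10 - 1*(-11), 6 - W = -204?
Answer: -120 + 1050*I ≈ -120.0 + 1050.0*I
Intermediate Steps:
W = 210 (W = 6 - 1*(-204) = 6 + 204 = 210)
N = 1 (N = -10 + 11 = 1)
y = -26 (y = 4 - 30 = -26)
f(p) = √(1 + p) (f(p) = √(p + 1) = √(1 + p))
f(y)*W - 120 = √(1 - 26)*210 - 120 = √(-25)*210 - 120 = (5*I)*210 - 120 = 1050*I - 120 = -120 + 1050*I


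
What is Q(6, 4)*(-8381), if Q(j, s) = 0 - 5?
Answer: 41905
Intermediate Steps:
Q(j, s) = -5
Q(6, 4)*(-8381) = -5*(-8381) = 41905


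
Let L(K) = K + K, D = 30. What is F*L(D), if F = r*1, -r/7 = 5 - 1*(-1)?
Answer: -2520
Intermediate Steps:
r = -42 (r = -7*(5 - 1*(-1)) = -7*(5 + 1) = -7*6 = -42)
F = -42 (F = -42*1 = -42)
L(K) = 2*K
F*L(D) = -84*30 = -42*60 = -2520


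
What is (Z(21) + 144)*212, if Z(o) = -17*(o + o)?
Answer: -120840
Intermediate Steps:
Z(o) = -34*o
(Z(21) + 144)*212 = (-34*21 + 144)*212 = (-714 + 144)*212 = -570*212 = -120840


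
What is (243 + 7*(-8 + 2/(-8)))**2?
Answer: 549081/16 ≈ 34318.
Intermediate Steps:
(243 + 7*(-8 + 2/(-8)))**2 = (243 + 7*(-8 + 2*(-1/8)))**2 = (243 + 7*(-8 - 1/4))**2 = (243 + 7*(-33/4))**2 = (243 - 231/4)**2 = (741/4)**2 = 549081/16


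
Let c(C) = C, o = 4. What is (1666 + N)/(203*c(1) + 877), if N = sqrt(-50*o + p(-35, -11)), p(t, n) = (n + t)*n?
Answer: 833/540 + sqrt(34)/360 ≈ 1.5588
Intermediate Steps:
p(t, n) = n*(n + t)
N = 3*sqrt(34) (N = sqrt(-50*4 - 11*(-11 - 35)) = sqrt(-200 - 11*(-46)) = sqrt(-200 + 506) = sqrt(306) = 3*sqrt(34) ≈ 17.493)
(1666 + N)/(203*c(1) + 877) = (1666 + 3*sqrt(34))/(203*1 + 877) = (1666 + 3*sqrt(34))/(203 + 877) = (1666 + 3*sqrt(34))/1080 = (1666 + 3*sqrt(34))*(1/1080) = 833/540 + sqrt(34)/360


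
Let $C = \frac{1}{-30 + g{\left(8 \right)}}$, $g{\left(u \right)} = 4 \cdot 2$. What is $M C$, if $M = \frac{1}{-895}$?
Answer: $\frac{1}{19690} \approx 5.0787 \cdot 10^{-5}$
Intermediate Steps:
$g{\left(u \right)} = 8$
$C = - \frac{1}{22}$ ($C = \frac{1}{-30 + 8} = \frac{1}{-22} = - \frac{1}{22} \approx -0.045455$)
$M = - \frac{1}{895} \approx -0.0011173$
$M C = \left(- \frac{1}{895}\right) \left(- \frac{1}{22}\right) = \frac{1}{19690}$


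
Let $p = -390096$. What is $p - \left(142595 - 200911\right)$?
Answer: $-331780$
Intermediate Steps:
$p - \left(142595 - 200911\right) = -390096 - \left(142595 - 200911\right) = -390096 - -58316 = -390096 + 58316 = -331780$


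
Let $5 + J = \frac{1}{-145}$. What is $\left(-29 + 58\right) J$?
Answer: $- \frac{726}{5} \approx -145.2$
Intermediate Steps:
$J = - \frac{726}{145}$ ($J = -5 + \frac{1}{-145} = -5 - \frac{1}{145} = - \frac{726}{145} \approx -5.0069$)
$\left(-29 + 58\right) J = \left(-29 + 58\right) \left(- \frac{726}{145}\right) = 29 \left(- \frac{726}{145}\right) = - \frac{726}{5}$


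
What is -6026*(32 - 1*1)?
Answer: -186806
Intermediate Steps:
-6026*(32 - 1*1) = -6026*(32 - 1) = -6026*31 = -186806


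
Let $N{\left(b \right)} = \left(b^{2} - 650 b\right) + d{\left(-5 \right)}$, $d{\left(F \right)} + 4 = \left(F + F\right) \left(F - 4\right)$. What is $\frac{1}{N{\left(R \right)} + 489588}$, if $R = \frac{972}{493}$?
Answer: $\frac{243049}{118704243410} \approx 2.0475 \cdot 10^{-6}$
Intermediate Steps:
$R = \frac{972}{493}$ ($R = 972 \cdot \frac{1}{493} = \frac{972}{493} \approx 1.9716$)
$d{\left(F \right)} = -4 + 2 F \left(-4 + F\right)$ ($d{\left(F \right)} = -4 + \left(F + F\right) \left(F - 4\right) = -4 + 2 F \left(-4 + F\right)$)
$N{\left(b \right)} = 86 + b^{2} - 650 b$ ($N{\left(b \right)} = \left(b^{2} - 650 b\right) - \left(-36 - 50\right) = \left(b^{2} - 650 b\right) + \left(-4 + 40 + 2 \cdot 25\right) = \left(b^{2} - 650 b\right) + \left(-4 + 40 + 50\right) = \left(b^{2} - 650 b\right) + 86 = 86 + b^{2} - 650 b$)
$\frac{1}{N{\left(R \right)} + 489588} = \frac{1}{\left(86 + \left(\frac{972}{493}\right)^{2} - \frac{631800}{493}\right) + 489588} = \frac{1}{\left(86 + \frac{944784}{243049} - \frac{631800}{493}\right) + 489588} = \frac{1}{- \frac{289630402}{243049} + 489588} = \frac{1}{\frac{118704243410}{243049}} = \frac{243049}{118704243410}$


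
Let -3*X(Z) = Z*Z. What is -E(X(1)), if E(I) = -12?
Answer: 12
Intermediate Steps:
X(Z) = -Z²/3 (X(Z) = -Z*Z/3 = -Z²/3)
-E(X(1)) = -1*(-12) = 12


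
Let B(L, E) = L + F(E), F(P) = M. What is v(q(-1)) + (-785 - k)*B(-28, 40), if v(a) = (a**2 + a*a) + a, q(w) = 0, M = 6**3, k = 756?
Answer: -289708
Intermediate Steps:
M = 216
F(P) = 216
B(L, E) = 216 + L (B(L, E) = L + 216 = 216 + L)
v(a) = a + 2*a**2 (v(a) = (a**2 + a**2) + a = 2*a**2 + a = a + 2*a**2)
v(q(-1)) + (-785 - k)*B(-28, 40) = 0*(1 + 2*0) + (-785 - 1*756)*(216 - 28) = 0*(1 + 0) + (-785 - 756)*188 = 0*1 - 1541*188 = 0 - 289708 = -289708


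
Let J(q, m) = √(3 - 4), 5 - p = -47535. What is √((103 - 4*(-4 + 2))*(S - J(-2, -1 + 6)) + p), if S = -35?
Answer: √(43655 - 111*I) ≈ 208.94 - 0.2656*I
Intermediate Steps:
p = 47540 (p = 5 - 1*(-47535) = 5 + 47535 = 47540)
J(q, m) = I (J(q, m) = √(-1) = I)
√((103 - 4*(-4 + 2))*(S - J(-2, -1 + 6)) + p) = √((103 - 4*(-4 + 2))*(-35 - I) + 47540) = √((103 - 4*(-2))*(-35 - I) + 47540) = √((103 + 8)*(-35 - I) + 47540) = √(111*(-35 - I) + 47540) = √((-3885 - 111*I) + 47540) = √(43655 - 111*I)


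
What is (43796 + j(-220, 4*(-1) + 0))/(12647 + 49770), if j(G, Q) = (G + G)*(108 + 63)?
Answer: -31444/62417 ≈ -0.50377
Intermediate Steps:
j(G, Q) = 342*G (j(G, Q) = (2*G)*171 = 342*G)
(43796 + j(-220, 4*(-1) + 0))/(12647 + 49770) = (43796 + 342*(-220))/(12647 + 49770) = (43796 - 75240)/62417 = -31444*1/62417 = -31444/62417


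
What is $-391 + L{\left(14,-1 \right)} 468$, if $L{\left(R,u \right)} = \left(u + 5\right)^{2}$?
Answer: $7097$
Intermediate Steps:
$L{\left(R,u \right)} = \left(5 + u\right)^{2}$
$-391 + L{\left(14,-1 \right)} 468 = -391 + \left(5 - 1\right)^{2} \cdot 468 = -391 + 4^{2} \cdot 468 = -391 + 16 \cdot 468 = -391 + 7488 = 7097$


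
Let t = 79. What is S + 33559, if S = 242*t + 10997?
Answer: 63674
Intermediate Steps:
S = 30115 (S = 242*79 + 10997 = 19118 + 10997 = 30115)
S + 33559 = 30115 + 33559 = 63674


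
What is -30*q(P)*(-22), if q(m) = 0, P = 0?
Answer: 0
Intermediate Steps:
-30*q(P)*(-22) = -30*0*(-22) = 0*(-22) = 0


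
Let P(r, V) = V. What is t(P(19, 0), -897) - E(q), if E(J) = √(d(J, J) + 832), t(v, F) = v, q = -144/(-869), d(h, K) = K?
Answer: -4*√39276193/869 ≈ -28.847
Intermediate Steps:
q = 144/869 (q = -144*(-1/869) = 144/869 ≈ 0.16571)
E(J) = √(832 + J) (E(J) = √(J + 832) = √(832 + J))
t(P(19, 0), -897) - E(q) = 0 - √(832 + 144/869) = 0 - √(723152/869) = 0 - 4*√39276193/869 = -4*√39276193/869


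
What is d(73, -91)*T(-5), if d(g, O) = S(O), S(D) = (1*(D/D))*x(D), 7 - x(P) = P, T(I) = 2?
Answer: 196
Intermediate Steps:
x(P) = 7 - P
S(D) = 7 - D (S(D) = (1*(D/D))*(7 - D) = (1*1)*(7 - D) = 1*(7 - D) = 7 - D)
d(g, O) = 7 - O
d(73, -91)*T(-5) = (7 - 1*(-91))*2 = (7 + 91)*2 = 98*2 = 196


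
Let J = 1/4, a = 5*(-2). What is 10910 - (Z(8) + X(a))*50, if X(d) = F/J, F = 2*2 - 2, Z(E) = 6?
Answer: 10210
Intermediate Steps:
a = -10
F = 2 (F = 4 - 2 = 2)
J = 1/4 ≈ 0.25000
X(d) = 8 (X(d) = 2/(1/4) = 2*4 = 8)
10910 - (Z(8) + X(a))*50 = 10910 - (6 + 8)*50 = 10910 - 14*50 = 10910 - 1*700 = 10910 - 700 = 10210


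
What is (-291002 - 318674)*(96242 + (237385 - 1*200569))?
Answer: -81122269208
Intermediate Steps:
(-291002 - 318674)*(96242 + (237385 - 1*200569)) = -609676*(96242 + (237385 - 200569)) = -609676*(96242 + 36816) = -609676*133058 = -81122269208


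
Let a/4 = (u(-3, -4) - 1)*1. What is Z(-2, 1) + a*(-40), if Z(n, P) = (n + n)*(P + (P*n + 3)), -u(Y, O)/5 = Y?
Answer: -2248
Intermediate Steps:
u(Y, O) = -5*Y
Z(n, P) = 2*n*(3 + P + P*n) (Z(n, P) = (2*n)*(P + (3 + P*n)) = (2*n)*(3 + P + P*n) = 2*n*(3 + P + P*n))
a = 56 (a = 4*((-5*(-3) - 1)*1) = 4*((15 - 1)*1) = 4*(14*1) = 4*14 = 56)
Z(-2, 1) + a*(-40) = 2*(-2)*(3 + 1 + 1*(-2)) + 56*(-40) = 2*(-2)*(3 + 1 - 2) - 2240 = 2*(-2)*2 - 2240 = -8 - 2240 = -2248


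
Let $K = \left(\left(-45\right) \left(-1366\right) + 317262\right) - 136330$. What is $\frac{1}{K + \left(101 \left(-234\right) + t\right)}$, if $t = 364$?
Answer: $\frac{1}{219132} \approx 4.5635 \cdot 10^{-6}$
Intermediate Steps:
$K = 242402$ ($K = \left(61470 + 317262\right) - 136330 = 378732 - 136330 = 242402$)
$\frac{1}{K + \left(101 \left(-234\right) + t\right)} = \frac{1}{242402 + \left(101 \left(-234\right) + 364\right)} = \frac{1}{242402 + \left(-23634 + 364\right)} = \frac{1}{242402 - 23270} = \frac{1}{219132}$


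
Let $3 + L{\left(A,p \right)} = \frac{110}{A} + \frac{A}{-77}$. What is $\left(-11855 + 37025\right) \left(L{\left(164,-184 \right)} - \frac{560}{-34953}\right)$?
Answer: $- \frac{4113473845625}{36782207} \approx -1.1183 \cdot 10^{5}$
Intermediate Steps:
$L{\left(A,p \right)} = -3 + \frac{110}{A} - \frac{A}{77}$ ($L{\left(A,p \right)} = -3 + \left(\frac{110}{A} + \frac{A}{-77}\right) = -3 + \left(\frac{110}{A} + A \left(- \frac{1}{77}\right)\right) = -3 - \left(- \frac{110}{A} + \frac{A}{77}\right) = -3 + \frac{110}{A} - \frac{A}{77}$)
$\left(-11855 + 37025\right) \left(L{\left(164,-184 \right)} - \frac{560}{-34953}\right) = \left(-11855 + 37025\right) \left(\left(-3 + \frac{110}{164} - \frac{164}{77}\right) - \frac{560}{-34953}\right) = 25170 \left(\left(-3 + 110 \cdot \frac{1}{164} - \frac{164}{77}\right) - - \frac{560}{34953}\right) = 25170 \left(\left(-3 + \frac{55}{82} - \frac{164}{77}\right) + \frac{560}{34953}\right) = 25170 \left(- \frac{28155}{6314} + \frac{560}{34953}\right) = 25170 \left(- \frac{980565875}{220693242}\right) = - \frac{4113473845625}{36782207}$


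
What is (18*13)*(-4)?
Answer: -936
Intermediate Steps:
(18*13)*(-4) = 234*(-4) = -936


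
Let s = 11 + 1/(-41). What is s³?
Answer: 91125000/68921 ≈ 1322.2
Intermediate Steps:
s = 450/41 (s = 11 - 1/41 = 450/41 ≈ 10.976)
s³ = (450/41)³ = 91125000/68921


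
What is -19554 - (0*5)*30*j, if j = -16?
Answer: -19554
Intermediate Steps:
-19554 - (0*5)*30*j = -19554 - (0*5)*30*(-16) = -19554 - 0*30*(-16) = -19554 - 0*(-16) = -19554 - 1*0 = -19554 + 0 = -19554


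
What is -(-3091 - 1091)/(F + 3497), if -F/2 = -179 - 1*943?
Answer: 4182/5741 ≈ 0.72844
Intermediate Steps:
F = 2244 (F = -2*(-179 - 1*943) = -2*(-179 - 943) = -2*(-1122) = 2244)
-(-3091 - 1091)/(F + 3497) = -(-3091 - 1091)/(2244 + 3497) = -(-4182)/5741 = -1*(-4182/5741) = 4182/5741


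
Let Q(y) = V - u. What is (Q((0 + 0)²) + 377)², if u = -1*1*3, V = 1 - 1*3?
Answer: 142884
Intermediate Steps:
V = -2 (V = 1 - 3 = -2)
u = -3 (u = -1*3 = -3)
Q(y) = 1 (Q(y) = -2 - 1*(-3) = -2 + 3 = 1)
(Q((0 + 0)²) + 377)² = (1 + 377)² = 378² = 142884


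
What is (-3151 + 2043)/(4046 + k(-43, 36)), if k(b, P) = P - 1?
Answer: -1108/4081 ≈ -0.27150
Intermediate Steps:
k(b, P) = -1 + P
(-3151 + 2043)/(4046 + k(-43, 36)) = (-3151 + 2043)/(4046 + (-1 + 36)) = -1108/(4046 + 35) = -1108/4081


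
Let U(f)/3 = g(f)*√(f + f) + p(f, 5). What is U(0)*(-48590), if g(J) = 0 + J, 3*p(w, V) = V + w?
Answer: -242950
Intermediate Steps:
p(w, V) = V/3 + w/3 (p(w, V) = (V + w)/3 = V/3 + w/3)
g(J) = J
U(f) = 5 + f + 3*√2*f^(3/2) (U(f) = 3*(f*√(f + f) + ((⅓)*5 + f/3)) = 3*(f*√(2*f) + (5/3 + f/3)) = 3*(f*(√2*√f) + (5/3 + f/3)) = 3*(√2*f^(3/2) + (5/3 + f/3)) = 3*(5/3 + f/3 + √2*f^(3/2)) = 5 + f + 3*√2*f^(3/2))
U(0)*(-48590) = (5 + 0 + 3*√2*0^(3/2))*(-48590) = (5 + 0 + 3*√2*0)*(-48590) = (5 + 0 + 0)*(-48590) = 5*(-48590) = -242950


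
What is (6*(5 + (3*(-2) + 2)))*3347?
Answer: 20082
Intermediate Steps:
(6*(5 + (3*(-2) + 2)))*3347 = (6*(5 + (-6 + 2)))*3347 = (6*(5 - 4))*3347 = (6*1)*3347 = 6*3347 = 20082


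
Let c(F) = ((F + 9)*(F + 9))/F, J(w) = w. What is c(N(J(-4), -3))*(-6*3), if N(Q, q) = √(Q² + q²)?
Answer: -3528/5 ≈ -705.60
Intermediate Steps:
c(F) = (9 + F)²/F (c(F) = ((9 + F)*(9 + F))/F = (9 + F)²/F)
c(N(J(-4), -3))*(-6*3) = ((9 + √((-4)² + (-3)²))²/(√((-4)² + (-3)²)))*(-6*3) = ((9 + √(16 + 9))²/(√(16 + 9)))*(-18) = ((9 + √25)²/(√25))*(-18) = ((9 + 5)²/5)*(-18) = ((⅕)*14²)*(-18) = ((⅕)*196)*(-18) = (196/5)*(-18) = -3528/5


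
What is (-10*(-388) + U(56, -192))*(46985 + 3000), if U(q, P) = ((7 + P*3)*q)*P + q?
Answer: 305999372640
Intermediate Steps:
U(q, P) = q + P*q*(7 + 3*P) (U(q, P) = ((7 + 3*P)*q)*P + q = (q*(7 + 3*P))*P + q = P*q*(7 + 3*P) + q = q + P*q*(7 + 3*P))
(-10*(-388) + U(56, -192))*(46985 + 3000) = (-10*(-388) + 56*(1 + 3*(-192)² + 7*(-192)))*(46985 + 3000) = (3880 + 56*(1 + 3*36864 - 1344))*49985 = (3880 + 56*(1 + 110592 - 1344))*49985 = (3880 + 56*109249)*49985 = (3880 + 6117944)*49985 = 6121824*49985 = 305999372640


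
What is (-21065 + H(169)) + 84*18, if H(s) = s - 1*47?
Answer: -19431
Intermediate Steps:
H(s) = -47 + s (H(s) = s - 47 = -47 + s)
(-21065 + H(169)) + 84*18 = (-21065 + (-47 + 169)) + 84*18 = (-21065 + 122) + 1512 = -20943 + 1512 = -19431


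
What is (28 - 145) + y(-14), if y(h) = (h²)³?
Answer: 7529419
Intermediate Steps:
y(h) = h⁶
(28 - 145) + y(-14) = (28 - 145) + (-14)⁶ = -117 + 7529536 = 7529419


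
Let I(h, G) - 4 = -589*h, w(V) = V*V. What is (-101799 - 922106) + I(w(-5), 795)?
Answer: -1038626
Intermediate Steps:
w(V) = V²
I(h, G) = 4 - 589*h
(-101799 - 922106) + I(w(-5), 795) = (-101799 - 922106) + (4 - 589*(-5)²) = -1023905 + (4 - 589*25) = -1023905 + (4 - 14725) = -1023905 - 14721 = -1038626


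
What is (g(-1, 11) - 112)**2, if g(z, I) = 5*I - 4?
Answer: 3721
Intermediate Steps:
g(z, I) = -4 + 5*I
(g(-1, 11) - 112)**2 = ((-4 + 5*11) - 112)**2 = ((-4 + 55) - 112)**2 = (51 - 112)**2 = (-61)**2 = 3721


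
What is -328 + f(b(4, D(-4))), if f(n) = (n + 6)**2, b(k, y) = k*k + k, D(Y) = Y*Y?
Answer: 348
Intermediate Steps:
D(Y) = Y**2
b(k, y) = k + k**2 (b(k, y) = k**2 + k = k + k**2)
f(n) = (6 + n)**2
-328 + f(b(4, D(-4))) = -328 + (6 + 4*(1 + 4))**2 = -328 + (6 + 4*5)**2 = -328 + (6 + 20)**2 = -328 + 26**2 = -328 + 676 = 348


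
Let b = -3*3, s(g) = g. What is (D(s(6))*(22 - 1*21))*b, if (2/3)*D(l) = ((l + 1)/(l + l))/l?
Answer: -21/16 ≈ -1.3125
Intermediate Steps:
b = -9
D(l) = 3*(1 + l)/(4*l**2) (D(l) = 3*(((l + 1)/(l + l))/l)/2 = 3*(((1 + l)/((2*l)))/l)/2 = 3*(((1 + l)*(1/(2*l)))/l)/2 = 3*(((1 + l)/(2*l))/l)/2 = 3*((1 + l)/(2*l**2))/2 = 3*(1 + l)/(4*l**2))
(D(s(6))*(22 - 1*21))*b = (((3/4)*(1 + 6)/6**2)*(22 - 1*21))*(-9) = (((3/4)*(1/36)*7)*(22 - 21))*(-9) = ((7/48)*1)*(-9) = (7/48)*(-9) = -21/16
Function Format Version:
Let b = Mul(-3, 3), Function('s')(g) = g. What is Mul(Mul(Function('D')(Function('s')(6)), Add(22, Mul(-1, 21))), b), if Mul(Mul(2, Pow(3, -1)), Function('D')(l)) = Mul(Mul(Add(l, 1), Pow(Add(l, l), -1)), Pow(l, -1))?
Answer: Rational(-21, 16) ≈ -1.3125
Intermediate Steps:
b = -9
Function('D')(l) = Mul(Rational(3, 4), Pow(l, -2), Add(1, l)) (Function('D')(l) = Mul(Rational(3, 2), Mul(Mul(Add(l, 1), Pow(Add(l, l), -1)), Pow(l, -1))) = Mul(Rational(3, 2), Mul(Mul(Add(1, l), Pow(Mul(2, l), -1)), Pow(l, -1))) = Mul(Rational(3, 2), Mul(Mul(Add(1, l), Mul(Rational(1, 2), Pow(l, -1))), Pow(l, -1))) = Mul(Rational(3, 2), Mul(Mul(Rational(1, 2), Pow(l, -1), Add(1, l)), Pow(l, -1))) = Mul(Rational(3, 2), Mul(Rational(1, 2), Pow(l, -2), Add(1, l))) = Mul(Rational(3, 4), Pow(l, -2), Add(1, l)))
Mul(Mul(Function('D')(Function('s')(6)), Add(22, Mul(-1, 21))), b) = Mul(Mul(Mul(Rational(3, 4), Pow(6, -2), Add(1, 6)), Add(22, Mul(-1, 21))), -9) = Mul(Mul(Mul(Rational(3, 4), Rational(1, 36), 7), Add(22, -21)), -9) = Mul(Mul(Rational(7, 48), 1), -9) = Mul(Rational(7, 48), -9) = Rational(-21, 16)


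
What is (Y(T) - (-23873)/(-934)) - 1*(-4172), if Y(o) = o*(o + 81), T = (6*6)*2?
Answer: 14161719/934 ≈ 15162.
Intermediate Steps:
T = 72 (T = 36*2 = 72)
Y(o) = o*(81 + o)
(Y(T) - (-23873)/(-934)) - 1*(-4172) = (72*(81 + 72) - (-23873)/(-934)) - 1*(-4172) = (72*153 - (-23873)*(-1)/934) + 4172 = (11016 - 1*23873/934) + 4172 = (11016 - 23873/934) + 4172 = 10265071/934 + 4172 = 14161719/934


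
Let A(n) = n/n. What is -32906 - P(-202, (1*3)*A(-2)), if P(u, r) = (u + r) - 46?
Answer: -32661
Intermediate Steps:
A(n) = 1
P(u, r) = -46 + r + u (P(u, r) = (r + u) - 46 = -46 + r + u)
-32906 - P(-202, (1*3)*A(-2)) = -32906 - (-46 + (1*3)*1 - 202) = -32906 - (-46 + 3*1 - 202) = -32906 - (-46 + 3 - 202) = -32906 - 1*(-245) = -32906 + 245 = -32661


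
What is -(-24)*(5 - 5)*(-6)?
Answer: 0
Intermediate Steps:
-(-24)*(5 - 5)*(-6) = -(-24)*0*(-6) = -6*0*(-6) = 0*(-6) = 0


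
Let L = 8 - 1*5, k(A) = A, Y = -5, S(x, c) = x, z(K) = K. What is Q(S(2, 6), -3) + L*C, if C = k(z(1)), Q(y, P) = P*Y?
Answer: 18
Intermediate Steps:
Q(y, P) = -5*P (Q(y, P) = P*(-5) = -5*P)
L = 3 (L = 8 - 5 = 3)
C = 1
Q(S(2, 6), -3) + L*C = -5*(-3) + 3*1 = 15 + 3 = 18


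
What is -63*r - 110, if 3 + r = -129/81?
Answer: 538/3 ≈ 179.33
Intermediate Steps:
r = -124/27 (r = -3 - 129/81 = -3 - 129*1/81 = -3 - 43/27 = -124/27 ≈ -4.5926)
-63*r - 110 = -63*(-124/27) - 110 = 868/3 - 110 = 538/3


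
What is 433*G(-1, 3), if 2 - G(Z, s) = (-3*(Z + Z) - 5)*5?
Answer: -1299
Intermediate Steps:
G(Z, s) = 27 + 30*Z (G(Z, s) = 2 - (-3*(Z + Z) - 5)*5 = 2 - (-6*Z - 5)*5 = 2 - (-5 - 6*Z)*5 = 2 - (-25 - 30*Z) = 2 + (25 + 30*Z) = 27 + 30*Z)
433*G(-1, 3) = 433*(27 + 30*(-1)) = 433*(27 - 30) = 433*(-3) = -1299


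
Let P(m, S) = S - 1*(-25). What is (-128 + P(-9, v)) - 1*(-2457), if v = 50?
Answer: 2404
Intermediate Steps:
P(m, S) = 25 + S (P(m, S) = S + 25 = 25 + S)
(-128 + P(-9, v)) - 1*(-2457) = (-128 + (25 + 50)) - 1*(-2457) = (-128 + 75) + 2457 = -53 + 2457 = 2404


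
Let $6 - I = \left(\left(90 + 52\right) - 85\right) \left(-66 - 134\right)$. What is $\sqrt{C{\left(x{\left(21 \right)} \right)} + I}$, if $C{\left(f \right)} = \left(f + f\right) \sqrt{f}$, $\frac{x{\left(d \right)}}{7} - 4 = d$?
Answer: $\sqrt{11406 + 1750 \sqrt{7}} \approx 126.63$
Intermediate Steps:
$x{\left(d \right)} = 28 + 7 d$
$C{\left(f \right)} = 2 f^{\frac{3}{2}}$ ($C{\left(f \right)} = 2 f \sqrt{f} = 2 f^{\frac{3}{2}}$)
$I = 11406$ ($I = 6 - \left(\left(90 + 52\right) - 85\right) \left(-66 - 134\right) = 6 - \left(142 - 85\right) \left(-200\right) = 6 - 57 \left(-200\right) = 6 - -11400 = 6 + 11400 = 11406$)
$\sqrt{C{\left(x{\left(21 \right)} \right)} + I} = \sqrt{2 \left(28 + 7 \cdot 21\right)^{\frac{3}{2}} + 11406} = \sqrt{2 \left(28 + 147\right)^{\frac{3}{2}} + 11406} = \sqrt{2 \cdot 175^{\frac{3}{2}} + 11406} = \sqrt{2 \cdot 875 \sqrt{7} + 11406} = \sqrt{1750 \sqrt{7} + 11406} = \sqrt{11406 + 1750 \sqrt{7}}$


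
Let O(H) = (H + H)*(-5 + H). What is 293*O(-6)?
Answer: 38676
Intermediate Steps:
O(H) = 2*H*(-5 + H) (O(H) = (2*H)*(-5 + H) = 2*H*(-5 + H))
293*O(-6) = 293*(2*(-6)*(-5 - 6)) = 293*(2*(-6)*(-11)) = 293*132 = 38676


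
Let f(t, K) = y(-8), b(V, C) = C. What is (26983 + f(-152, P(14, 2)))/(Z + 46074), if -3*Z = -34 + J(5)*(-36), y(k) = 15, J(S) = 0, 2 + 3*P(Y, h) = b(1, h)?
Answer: 40497/69128 ≈ 0.58583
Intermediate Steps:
P(Y, h) = -2/3 + h/3
f(t, K) = 15
Z = 34/3 (Z = -(-34 + 0*(-36))/3 = -(-34 + 0)/3 = -1/3*(-34) = 34/3 ≈ 11.333)
(26983 + f(-152, P(14, 2)))/(Z + 46074) = (26983 + 15)/(34/3 + 46074) = 26998/(138256/3) = 26998*(3/138256) = 40497/69128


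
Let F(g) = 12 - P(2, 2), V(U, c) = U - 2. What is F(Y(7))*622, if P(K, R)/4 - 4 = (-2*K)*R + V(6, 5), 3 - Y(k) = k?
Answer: 7464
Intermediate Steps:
V(U, c) = -2 + U
Y(k) = 3 - k
P(K, R) = 32 - 8*K*R (P(K, R) = 16 + 4*((-2*K)*R + (-2 + 6)) = 16 + 4*(-2*K*R + 4) = 16 + 4*(4 - 2*K*R) = 16 + (16 - 8*K*R) = 32 - 8*K*R)
F(g) = 12 (F(g) = 12 - (32 - 8*2*2) = 12 - (32 - 32) = 12 - 1*0 = 12 + 0 = 12)
F(Y(7))*622 = 12*622 = 7464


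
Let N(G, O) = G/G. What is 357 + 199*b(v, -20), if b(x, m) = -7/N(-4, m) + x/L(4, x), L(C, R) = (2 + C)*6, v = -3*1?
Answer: -12631/12 ≈ -1052.6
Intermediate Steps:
N(G, O) = 1
v = -3
L(C, R) = 12 + 6*C
b(x, m) = -7 + x/36 (b(x, m) = -7/1 + x/(12 + 6*4) = -7*1 + x/(12 + 24) = -7 + x/36)
357 + 199*b(v, -20) = 357 + 199*(-7 + (1/36)*(-3)) = 357 + 199*(-7 - 1/12) = 357 + 199*(-85/12) = 357 - 16915/12 = -12631/12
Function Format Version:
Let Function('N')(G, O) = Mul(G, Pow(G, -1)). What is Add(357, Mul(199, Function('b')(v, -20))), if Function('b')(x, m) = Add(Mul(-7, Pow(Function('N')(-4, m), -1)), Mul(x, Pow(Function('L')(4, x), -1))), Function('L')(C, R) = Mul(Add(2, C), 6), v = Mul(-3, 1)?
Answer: Rational(-12631, 12) ≈ -1052.6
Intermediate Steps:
Function('N')(G, O) = 1
v = -3
Function('L')(C, R) = Add(12, Mul(6, C))
Function('b')(x, m) = Add(-7, Mul(Rational(1, 36), x)) (Function('b')(x, m) = Add(Mul(-7, Pow(1, -1)), Mul(x, Pow(Add(12, Mul(6, 4)), -1))) = Add(Mul(-7, 1), Mul(x, Pow(Add(12, 24), -1))) = Add(-7, Mul(x, Pow(36, -1))) = Add(-7, Mul(x, Rational(1, 36))) = Add(-7, Mul(Rational(1, 36), x)))
Add(357, Mul(199, Function('b')(v, -20))) = Add(357, Mul(199, Add(-7, Mul(Rational(1, 36), -3)))) = Add(357, Mul(199, Add(-7, Rational(-1, 12)))) = Add(357, Mul(199, Rational(-85, 12))) = Add(357, Rational(-16915, 12)) = Rational(-12631, 12)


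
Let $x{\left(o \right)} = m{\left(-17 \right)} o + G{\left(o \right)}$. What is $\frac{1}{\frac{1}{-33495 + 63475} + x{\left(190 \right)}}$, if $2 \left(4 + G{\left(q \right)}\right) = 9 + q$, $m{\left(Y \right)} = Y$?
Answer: $- \frac{29980}{93972309} \approx -0.00031903$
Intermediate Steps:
$G{\left(q \right)} = \frac{1}{2} + \frac{q}{2}$ ($G{\left(q \right)} = -4 + \frac{9 + q}{2} = -4 + \left(\frac{9}{2} + \frac{q}{2}\right) = \frac{1}{2} + \frac{q}{2}$)
$x{\left(o \right)} = \frac{1}{2} - \frac{33 o}{2}$ ($x{\left(o \right)} = - 17 o + \left(\frac{1}{2} + \frac{o}{2}\right) = \frac{1}{2} - \frac{33 o}{2}$)
$\frac{1}{\frac{1}{-33495 + 63475} + x{\left(190 \right)}} = \frac{1}{\frac{1}{-33495 + 63475} + \left(\frac{1}{2} - 3135\right)} = \frac{1}{\frac{1}{29980} + \left(\frac{1}{2} - 3135\right)} = \frac{1}{\frac{1}{29980} - \frac{6269}{2}} = \frac{1}{- \frac{93972309}{29980}} = - \frac{29980}{93972309}$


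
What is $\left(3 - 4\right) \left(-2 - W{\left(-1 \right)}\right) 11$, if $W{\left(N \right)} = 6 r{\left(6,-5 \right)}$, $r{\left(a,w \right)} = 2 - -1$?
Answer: $220$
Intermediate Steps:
$r{\left(a,w \right)} = 3$ ($r{\left(a,w \right)} = 2 + 1 = 3$)
$W{\left(N \right)} = 18$ ($W{\left(N \right)} = 6 \cdot 3 = 18$)
$\left(3 - 4\right) \left(-2 - W{\left(-1 \right)}\right) 11 = \left(3 - 4\right) \left(-2 - 18\right) 11 = \left(-1\right) \left(-20\right) 11 = 20 \cdot 11 = 220$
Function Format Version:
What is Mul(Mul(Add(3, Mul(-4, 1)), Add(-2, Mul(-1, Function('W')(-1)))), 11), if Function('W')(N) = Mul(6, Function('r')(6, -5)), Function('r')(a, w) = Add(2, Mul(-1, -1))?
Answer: 220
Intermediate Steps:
Function('r')(a, w) = 3 (Function('r')(a, w) = Add(2, 1) = 3)
Function('W')(N) = 18 (Function('W')(N) = Mul(6, 3) = 18)
Mul(Mul(Add(3, Mul(-4, 1)), Add(-2, Mul(-1, Function('W')(-1)))), 11) = Mul(Mul(Add(3, Mul(-4, 1)), Add(-2, Mul(-1, 18))), 11) = Mul(Mul(Add(3, -4), Add(-2, -18)), 11) = Mul(Mul(-1, -20), 11) = Mul(20, 11) = 220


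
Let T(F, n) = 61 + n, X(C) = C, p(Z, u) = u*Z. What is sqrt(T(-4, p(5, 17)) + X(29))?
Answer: 5*sqrt(7) ≈ 13.229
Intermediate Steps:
p(Z, u) = Z*u
sqrt(T(-4, p(5, 17)) + X(29)) = sqrt((61 + 5*17) + 29) = sqrt((61 + 85) + 29) = sqrt(146 + 29) = sqrt(175) = 5*sqrt(7)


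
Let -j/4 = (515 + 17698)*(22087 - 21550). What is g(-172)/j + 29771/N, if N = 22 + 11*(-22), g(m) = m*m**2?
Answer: -290891858111/2151683820 ≈ -135.19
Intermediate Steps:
j = -39121524 (j = -4*(515 + 17698)*(22087 - 21550) = -72852*537 = -4*9780381 = -39121524)
g(m) = m**3
N = -220 (N = 22 - 242 = -220)
g(-172)/j + 29771/N = (-172)**3/(-39121524) + 29771/(-220) = -5088448*(-1/39121524) + 29771*(-1/220) = 1272112/9780381 - 29771/220 = -290891858111/2151683820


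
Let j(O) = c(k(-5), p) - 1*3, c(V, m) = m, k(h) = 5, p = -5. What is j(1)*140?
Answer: -1120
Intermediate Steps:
j(O) = -8 (j(O) = -5 - 1*3 = -5 - 3 = -8)
j(1)*140 = -8*140 = -1120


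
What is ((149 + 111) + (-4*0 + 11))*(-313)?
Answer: -84823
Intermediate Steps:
((149 + 111) + (-4*0 + 11))*(-313) = (260 + (0 + 11))*(-313) = (260 + 11)*(-313) = 271*(-313) = -84823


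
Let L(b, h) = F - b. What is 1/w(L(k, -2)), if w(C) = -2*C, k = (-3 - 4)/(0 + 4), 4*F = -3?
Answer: -½ ≈ -0.50000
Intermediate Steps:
F = -¾ (F = (¼)*(-3) = -¾ ≈ -0.75000)
k = -7/4 ≈ -1.7500
L(b, h) = -¾ - b
1/w(L(k, -2)) = 1/(-2*(-¾ - 1*(-7/4))) = 1/(-2*(-¾ + 7/4)) = 1/(-2*1) = 1/(-2) = -½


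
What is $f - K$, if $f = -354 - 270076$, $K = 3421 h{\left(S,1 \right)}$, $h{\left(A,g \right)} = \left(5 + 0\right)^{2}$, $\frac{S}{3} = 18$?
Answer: $-355955$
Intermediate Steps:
$S = 54$ ($S = 3 \cdot 18 = 54$)
$h{\left(A,g \right)} = 25$ ($h{\left(A,g \right)} = 5^{2} = 25$)
$K = 85525$ ($K = 3421 \cdot 25 = 85525$)
$f = -270430$ ($f = -354 - 270076 = -270430$)
$f - K = -270430 - 85525 = -355955$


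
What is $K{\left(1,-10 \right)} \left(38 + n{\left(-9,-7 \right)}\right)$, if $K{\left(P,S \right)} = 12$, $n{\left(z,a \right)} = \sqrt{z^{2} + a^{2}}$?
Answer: $456 + 12 \sqrt{130} \approx 592.82$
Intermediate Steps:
$n{\left(z,a \right)} = \sqrt{a^{2} + z^{2}}$
$K{\left(1,-10 \right)} \left(38 + n{\left(-9,-7 \right)}\right) = 12 \left(38 + \sqrt{\left(-7\right)^{2} + \left(-9\right)^{2}}\right) = 12 \left(38 + \sqrt{49 + 81}\right) = 12 \left(38 + \sqrt{130}\right) = 456 + 12 \sqrt{130}$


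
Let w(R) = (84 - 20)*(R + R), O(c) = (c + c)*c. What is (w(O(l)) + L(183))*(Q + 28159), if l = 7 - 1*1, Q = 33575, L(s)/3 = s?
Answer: 602832510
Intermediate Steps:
L(s) = 3*s
l = 6 (l = 7 - 1 = 6)
O(c) = 2*c**2 (O(c) = (2*c)*c = 2*c**2)
w(R) = 128*R (w(R) = 64*(2*R) = 128*R)
(w(O(l)) + L(183))*(Q + 28159) = (128*(2*6**2) + 3*183)*(33575 + 28159) = (128*(2*36) + 549)*61734 = (128*72 + 549)*61734 = (9216 + 549)*61734 = 9765*61734 = 602832510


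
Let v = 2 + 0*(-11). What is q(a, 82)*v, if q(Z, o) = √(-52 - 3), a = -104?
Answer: 2*I*√55 ≈ 14.832*I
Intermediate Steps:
v = 2 (v = 2 + 0 = 2)
q(Z, o) = I*√55 (q(Z, o) = √(-55) = I*√55)
q(a, 82)*v = (I*√55)*2 = 2*I*√55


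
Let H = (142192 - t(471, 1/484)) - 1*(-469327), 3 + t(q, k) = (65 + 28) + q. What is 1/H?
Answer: 1/610958 ≈ 1.6368e-6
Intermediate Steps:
t(q, k) = 90 + q (t(q, k) = -3 + ((65 + 28) + q) = -3 + (93 + q) = 90 + q)
H = 610958 (H = (142192 - (90 + 471)) - 1*(-469327) = (142192 - 1*561) + 469327 = (142192 - 561) + 469327 = 141631 + 469327 = 610958)
1/H = 1/610958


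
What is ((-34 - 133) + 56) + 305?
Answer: 194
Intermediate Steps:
((-34 - 133) + 56) + 305 = (-167 + 56) + 305 = -111 + 305 = 194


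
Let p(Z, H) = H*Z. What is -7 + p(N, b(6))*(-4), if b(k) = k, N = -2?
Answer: 41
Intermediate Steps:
-7 + p(N, b(6))*(-4) = -7 + (6*(-2))*(-4) = -7 - 12*(-4) = -7 + 48 = 41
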